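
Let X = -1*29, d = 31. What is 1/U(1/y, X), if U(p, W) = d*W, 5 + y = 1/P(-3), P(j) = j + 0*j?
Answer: -1/899 ≈ -0.0011123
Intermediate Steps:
P(j) = j (P(j) = j + 0 = j)
X = -29
y = -16/3 (y = -5 + 1/(-3) = -5 - 1/3 = -16/3 ≈ -5.3333)
U(p, W) = 31*W
1/U(1/y, X) = 1/(31*(-29)) = 1/(-899) = -1/899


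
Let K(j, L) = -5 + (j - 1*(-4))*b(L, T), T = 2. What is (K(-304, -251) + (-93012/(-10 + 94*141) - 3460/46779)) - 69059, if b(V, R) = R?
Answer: -10791026587763/154885269 ≈ -69671.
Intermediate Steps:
K(j, L) = 3 + 2*j (K(j, L) = -5 + (j - 1*(-4))*2 = -5 + (j + 4)*2 = -5 + (4 + j)*2 = -5 + (8 + 2*j) = 3 + 2*j)
(K(-304, -251) + (-93012/(-10 + 94*141) - 3460/46779)) - 69059 = ((3 + 2*(-304)) + (-93012/(-10 + 94*141) - 3460/46779)) - 69059 = ((3 - 608) + (-93012/(-10 + 13254) - 3460*1/46779)) - 69059 = (-605 + (-93012/13244 - 3460/46779)) - 69059 = (-605 + (-93012*1/13244 - 3460/46779)) - 69059 = (-605 + (-23253/3311 - 3460/46779)) - 69059 = (-605 - 1099208147/154885269) - 69059 = -94804795892/154885269 - 69059 = -10791026587763/154885269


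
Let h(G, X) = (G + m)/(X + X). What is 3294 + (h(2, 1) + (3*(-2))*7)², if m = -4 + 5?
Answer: 19737/4 ≈ 4934.3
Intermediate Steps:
m = 1
h(G, X) = (1 + G)/(2*X) (h(G, X) = (G + 1)/(X + X) = (1 + G)/((2*X)) = (1 + G)*(1/(2*X)) = (1 + G)/(2*X))
3294 + (h(2, 1) + (3*(-2))*7)² = 3294 + ((½)*(1 + 2)/1 + (3*(-2))*7)² = 3294 + ((½)*1*3 - 6*7)² = 3294 + (3/2 - 42)² = 3294 + (-81/2)² = 3294 + 6561/4 = 19737/4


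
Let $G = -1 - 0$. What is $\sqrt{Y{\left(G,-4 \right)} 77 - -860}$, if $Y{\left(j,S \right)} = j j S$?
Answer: $2 \sqrt{138} \approx 23.495$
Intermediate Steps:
$G = -1$ ($G = -1 + 0 = -1$)
$Y{\left(j,S \right)} = S j^{2}$ ($Y{\left(j,S \right)} = j^{2} S = S j^{2}$)
$\sqrt{Y{\left(G,-4 \right)} 77 - -860} = \sqrt{- 4 \left(-1\right)^{2} \cdot 77 - -860} = \sqrt{\left(-4\right) 1 \cdot 77 + \left(-374 + 1234\right)} = \sqrt{\left(-4\right) 77 + 860} = \sqrt{-308 + 860} = \sqrt{552} = 2 \sqrt{138}$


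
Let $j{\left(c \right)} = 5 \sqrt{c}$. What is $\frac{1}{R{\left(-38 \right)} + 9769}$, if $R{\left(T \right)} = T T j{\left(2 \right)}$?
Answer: $- \frac{9769}{8823439} + \frac{7220 \sqrt{2}}{8823439} \approx 5.0051 \cdot 10^{-5}$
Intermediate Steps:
$R{\left(T \right)} = 5 \sqrt{2} T^{2}$ ($R{\left(T \right)} = T T 5 \sqrt{2} = T^{2} \cdot 5 \sqrt{2} = 5 \sqrt{2} T^{2}$)
$\frac{1}{R{\left(-38 \right)} + 9769} = \frac{1}{5 \sqrt{2} \left(-38\right)^{2} + 9769} = \frac{1}{5 \sqrt{2} \cdot 1444 + 9769} = \frac{1}{7220 \sqrt{2} + 9769} = \frac{1}{9769 + 7220 \sqrt{2}}$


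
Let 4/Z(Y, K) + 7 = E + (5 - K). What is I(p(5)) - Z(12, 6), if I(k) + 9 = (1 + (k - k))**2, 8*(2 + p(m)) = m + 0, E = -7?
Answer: -116/15 ≈ -7.7333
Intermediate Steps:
p(m) = -2 + m/8 (p(m) = -2 + (m + 0)/8 = -2 + m/8)
Z(Y, K) = 4/(-9 - K) (Z(Y, K) = 4/(-7 + (-7 + (5 - K))) = 4/(-7 + (-2 - K)) = 4/(-9 - K))
I(k) = -8 (I(k) = -9 + (1 + (k - k))**2 = -9 + (1 + 0)**2 = -9 + 1**2 = -9 + 1 = -8)
I(p(5)) - Z(12, 6) = -8 - (-4)/(9 + 6) = -8 - (-4)/15 = -8 - 1*(-4/15) = -8 + 4/15 = -116/15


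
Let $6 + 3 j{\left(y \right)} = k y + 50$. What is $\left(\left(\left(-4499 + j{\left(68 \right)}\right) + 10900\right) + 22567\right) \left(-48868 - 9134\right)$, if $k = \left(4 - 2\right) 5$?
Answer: $-1694199752$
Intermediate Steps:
$k = 10$ ($k = 2 \cdot 5 = 10$)
$j{\left(y \right)} = \frac{44}{3} + \frac{10 y}{3}$ ($j{\left(y \right)} = -2 + \frac{10 y + 50}{3} = -2 + \frac{50 + 10 y}{3} = -2 + \left(\frac{50}{3} + \frac{10 y}{3}\right) = \frac{44}{3} + \frac{10 y}{3}$)
$\left(\left(\left(-4499 + j{\left(68 \right)}\right) + 10900\right) + 22567\right) \left(-48868 - 9134\right) = \left(\left(\left(-4499 + \left(\frac{44}{3} + \frac{10}{3} \cdot 68\right)\right) + 10900\right) + 22567\right) \left(-48868 - 9134\right) = \left(\left(\left(-4499 + \left(\frac{44}{3} + \frac{680}{3}\right)\right) + 10900\right) + 22567\right) \left(-58002\right) = \left(\left(\left(-4499 + \frac{724}{3}\right) + 10900\right) + 22567\right) \left(-58002\right) = \left(\left(- \frac{12773}{3} + 10900\right) + 22567\right) \left(-58002\right) = \left(\frac{19927}{3} + 22567\right) \left(-58002\right) = \frac{87628}{3} \left(-58002\right) = -1694199752$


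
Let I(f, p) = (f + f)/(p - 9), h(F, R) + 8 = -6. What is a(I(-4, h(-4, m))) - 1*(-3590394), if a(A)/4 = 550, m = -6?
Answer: 3592594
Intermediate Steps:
h(F, R) = -14 (h(F, R) = -8 - 6 = -14)
I(f, p) = 2*f/(-9 + p) (I(f, p) = (2*f)/(-9 + p) = 2*f/(-9 + p))
a(A) = 2200 (a(A) = 4*550 = 2200)
a(I(-4, h(-4, m))) - 1*(-3590394) = 2200 - 1*(-3590394) = 2200 + 3590394 = 3592594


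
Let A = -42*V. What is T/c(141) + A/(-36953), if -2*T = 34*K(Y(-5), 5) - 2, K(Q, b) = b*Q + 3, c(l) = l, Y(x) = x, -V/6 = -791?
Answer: 1998247/248113 ≈ 8.0538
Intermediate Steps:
V = 4746 (V = -6*(-791) = 4746)
A = -199332 (A = -42*4746 = -199332)
K(Q, b) = 3 + Q*b (K(Q, b) = Q*b + 3 = 3 + Q*b)
T = 375 (T = -(34*(3 - 5*5) - 2)/2 = -(34*(3 - 25) - 2)/2 = -(34*(-22) - 2)/2 = -(-748 - 2)/2 = -½*(-750) = 375)
T/c(141) + A/(-36953) = 375/141 - 199332/(-36953) = 375*(1/141) - 199332*(-1/36953) = 125/47 + 28476/5279 = 1998247/248113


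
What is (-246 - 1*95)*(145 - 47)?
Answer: -33418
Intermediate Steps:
(-246 - 1*95)*(145 - 47) = (-246 - 95)*98 = -341*98 = -33418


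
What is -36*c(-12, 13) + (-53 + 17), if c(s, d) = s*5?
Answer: 2124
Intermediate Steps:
c(s, d) = 5*s
-36*c(-12, 13) + (-53 + 17) = -180*(-12) + (-53 + 17) = -36*(-60) - 36 = 2160 - 36 = 2124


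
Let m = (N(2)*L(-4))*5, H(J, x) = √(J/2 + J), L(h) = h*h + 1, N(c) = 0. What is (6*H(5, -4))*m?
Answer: 0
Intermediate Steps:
L(h) = 1 + h² (L(h) = h² + 1 = 1 + h²)
H(J, x) = √6*√J/2 (H(J, x) = √(J*(½) + J) = √(J/2 + J) = √(3*J/2) = √6*√J/2)
m = 0 (m = (0*(1 + (-4)²))*5 = (0*(1 + 16))*5 = (0*17)*5 = 0*5 = 0)
(6*H(5, -4))*m = (6*(√6*√5/2))*0 = (6*(√30/2))*0 = (3*√30)*0 = 0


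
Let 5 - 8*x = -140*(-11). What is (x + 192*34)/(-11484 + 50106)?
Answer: 50689/308976 ≈ 0.16405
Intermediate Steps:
x = -1535/8 (x = 5/8 - (-35)*(-11)/2 = 5/8 - ⅛*1540 = 5/8 - 385/2 = -1535/8 ≈ -191.88)
(x + 192*34)/(-11484 + 50106) = (-1535/8 + 192*34)/(-11484 + 50106) = (-1535/8 + 6528)/38622 = (50689/8)*(1/38622) = 50689/308976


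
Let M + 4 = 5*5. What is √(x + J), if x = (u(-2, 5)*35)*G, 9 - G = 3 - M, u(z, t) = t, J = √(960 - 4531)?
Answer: √(4725 + I*√3571) ≈ 68.74 + 0.4347*I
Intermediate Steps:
J = I*√3571 (J = √(-3571) = I*√3571 ≈ 59.758*I)
M = 21 (M = -4 + 5*5 = -4 + 25 = 21)
G = 27 (G = 9 - (3 - 1*21) = 9 - (3 - 21) = 9 - 1*(-18) = 9 + 18 = 27)
x = 4725 (x = (5*35)*27 = 175*27 = 4725)
√(x + J) = √(4725 + I*√3571)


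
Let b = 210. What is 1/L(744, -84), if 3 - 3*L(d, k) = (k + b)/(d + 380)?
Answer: 562/541 ≈ 1.0388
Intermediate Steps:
L(d, k) = 1 - (210 + k)/(3*(380 + d)) (L(d, k) = 1 - (k + 210)/(3*(d + 380)) = 1 - (210 + k)/(3*(380 + d)))
1/L(744, -84) = 1/((310 + 744 - ⅓*(-84))/(380 + 744)) = 1/((310 + 744 + 28)/1124) = 1/((1/1124)*1082) = 1/(541/562) = 562/541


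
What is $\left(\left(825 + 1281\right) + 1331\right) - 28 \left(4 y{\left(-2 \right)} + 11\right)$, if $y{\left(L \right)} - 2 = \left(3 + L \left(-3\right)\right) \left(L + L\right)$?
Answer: $6937$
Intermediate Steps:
$y{\left(L \right)} = 2 + 2 L \left(3 - 3 L\right)$ ($y{\left(L \right)} = 2 + \left(3 + L \left(-3\right)\right) \left(L + L\right) = 2 + \left(3 - 3 L\right) 2 L = 2 + 2 L \left(3 - 3 L\right)$)
$\left(\left(825 + 1281\right) + 1331\right) - 28 \left(4 y{\left(-2 \right)} + 11\right) = \left(\left(825 + 1281\right) + 1331\right) - 28 \left(4 \left(2 - 6 \left(-2\right)^{2} + 6 \left(-2\right)\right) + 11\right) = \left(2106 + 1331\right) - 28 \left(4 \left(2 - 24 - 12\right) + 11\right) = 3437 - 28 \left(4 \left(2 - 24 - 12\right) + 11\right) = 3437 - 28 \left(4 \left(-34\right) + 11\right) = 3437 - 28 \left(-136 + 11\right) = 3437 - 28 \left(-125\right) = 3437 - -3500 = 3437 + 3500 = 6937$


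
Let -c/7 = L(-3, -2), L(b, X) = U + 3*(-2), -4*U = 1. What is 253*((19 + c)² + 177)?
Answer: 16655749/16 ≈ 1.0410e+6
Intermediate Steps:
U = -¼ (U = -¼*1 = -¼ ≈ -0.25000)
L(b, X) = -25/4 (L(b, X) = -¼ + 3*(-2) = -¼ - 6 = -25/4)
c = 175/4 (c = -7*(-25/4) = 175/4 ≈ 43.750)
253*((19 + c)² + 177) = 253*((19 + 175/4)² + 177) = 253*((251/4)² + 177) = 253*(63001/16 + 177) = 253*(65833/16) = 16655749/16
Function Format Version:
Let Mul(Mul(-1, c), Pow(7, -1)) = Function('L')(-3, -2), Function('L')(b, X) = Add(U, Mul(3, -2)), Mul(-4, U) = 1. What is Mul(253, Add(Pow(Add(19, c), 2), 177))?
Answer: Rational(16655749, 16) ≈ 1.0410e+6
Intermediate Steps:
U = Rational(-1, 4) (U = Mul(Rational(-1, 4), 1) = Rational(-1, 4) ≈ -0.25000)
Function('L')(b, X) = Rational(-25, 4) (Function('L')(b, X) = Add(Rational(-1, 4), Mul(3, -2)) = Add(Rational(-1, 4), -6) = Rational(-25, 4))
c = Rational(175, 4) (c = Mul(-7, Rational(-25, 4)) = Rational(175, 4) ≈ 43.750)
Mul(253, Add(Pow(Add(19, c), 2), 177)) = Mul(253, Add(Pow(Add(19, Rational(175, 4)), 2), 177)) = Mul(253, Add(Pow(Rational(251, 4), 2), 177)) = Mul(253, Add(Rational(63001, 16), 177)) = Mul(253, Rational(65833, 16)) = Rational(16655749, 16)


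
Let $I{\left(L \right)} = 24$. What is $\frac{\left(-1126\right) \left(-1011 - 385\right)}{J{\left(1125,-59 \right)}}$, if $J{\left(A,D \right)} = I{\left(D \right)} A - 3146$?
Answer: $\frac{785948}{11927} \approx 65.896$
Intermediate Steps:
$J{\left(A,D \right)} = -3146 + 24 A$ ($J{\left(A,D \right)} = 24 A - 3146 = -3146 + 24 A$)
$\frac{\left(-1126\right) \left(-1011 - 385\right)}{J{\left(1125,-59 \right)}} = \frac{\left(-1126\right) \left(-1011 - 385\right)}{-3146 + 24 \cdot 1125} = \frac{\left(-1126\right) \left(-1396\right)}{-3146 + 27000} = \frac{1571896}{23854} = 1571896 \cdot \frac{1}{23854} = \frac{785948}{11927}$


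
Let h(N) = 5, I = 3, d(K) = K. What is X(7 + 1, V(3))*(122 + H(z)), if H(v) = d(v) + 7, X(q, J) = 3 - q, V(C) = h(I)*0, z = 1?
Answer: -650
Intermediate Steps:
V(C) = 0 (V(C) = 5*0 = 0)
H(v) = 7 + v (H(v) = v + 7 = 7 + v)
X(7 + 1, V(3))*(122 + H(z)) = (3 - (7 + 1))*(122 + (7 + 1)) = (3 - 1*8)*(122 + 8) = (3 - 8)*130 = -5*130 = -650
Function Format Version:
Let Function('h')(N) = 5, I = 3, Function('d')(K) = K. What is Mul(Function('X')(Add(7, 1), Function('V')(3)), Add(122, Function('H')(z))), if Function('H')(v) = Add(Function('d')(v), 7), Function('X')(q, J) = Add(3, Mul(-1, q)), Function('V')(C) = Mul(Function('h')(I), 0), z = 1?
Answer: -650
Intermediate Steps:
Function('V')(C) = 0 (Function('V')(C) = Mul(5, 0) = 0)
Function('H')(v) = Add(7, v) (Function('H')(v) = Add(v, 7) = Add(7, v))
Mul(Function('X')(Add(7, 1), Function('V')(3)), Add(122, Function('H')(z))) = Mul(Add(3, Mul(-1, Add(7, 1))), Add(122, Add(7, 1))) = Mul(Add(3, Mul(-1, 8)), Add(122, 8)) = Mul(Add(3, -8), 130) = Mul(-5, 130) = -650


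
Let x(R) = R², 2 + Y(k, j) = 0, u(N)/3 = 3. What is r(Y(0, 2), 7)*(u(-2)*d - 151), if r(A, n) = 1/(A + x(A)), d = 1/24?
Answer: -1205/16 ≈ -75.313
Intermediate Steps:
u(N) = 9 (u(N) = 3*3 = 9)
d = 1/24 ≈ 0.041667
Y(k, j) = -2 (Y(k, j) = -2 + 0 = -2)
r(A, n) = 1/(A + A²)
r(Y(0, 2), 7)*(u(-2)*d - 151) = (1/((-2)*(1 - 2)))*(9*(1/24) - 151) = (-½/(-1))*(3/8 - 151) = -½*(-1)*(-1205/8) = (½)*(-1205/8) = -1205/16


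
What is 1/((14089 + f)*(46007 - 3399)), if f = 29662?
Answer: 1/1864142608 ≈ 5.3644e-10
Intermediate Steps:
1/((14089 + f)*(46007 - 3399)) = 1/((14089 + 29662)*(46007 - 3399)) = 1/(43751*42608) = 1/1864142608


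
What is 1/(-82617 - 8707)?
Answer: -1/91324 ≈ -1.0950e-5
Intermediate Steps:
1/(-82617 - 8707) = 1/(-91324) = -1/91324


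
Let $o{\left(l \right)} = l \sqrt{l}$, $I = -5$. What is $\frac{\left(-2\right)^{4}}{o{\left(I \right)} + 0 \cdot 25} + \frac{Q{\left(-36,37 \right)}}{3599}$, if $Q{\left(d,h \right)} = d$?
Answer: $- \frac{36}{3599} + \frac{16 i \sqrt{5}}{25} \approx -0.010003 + 1.4311 i$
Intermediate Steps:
$o{\left(l \right)} = l^{\frac{3}{2}}$
$\frac{\left(-2\right)^{4}}{o{\left(I \right)} + 0 \cdot 25} + \frac{Q{\left(-36,37 \right)}}{3599} = \frac{\left(-2\right)^{4}}{\left(-5\right)^{\frac{3}{2}} + 0 \cdot 25} - \frac{36}{3599} = \frac{16}{- 5 i \sqrt{5} + 0} - \frac{36}{3599} = \frac{16}{\left(-5\right) i \sqrt{5}} - \frac{36}{3599} = 16 \frac{i \sqrt{5}}{25} - \frac{36}{3599} = \frac{16 i \sqrt{5}}{25} - \frac{36}{3599} = - \frac{36}{3599} + \frac{16 i \sqrt{5}}{25}$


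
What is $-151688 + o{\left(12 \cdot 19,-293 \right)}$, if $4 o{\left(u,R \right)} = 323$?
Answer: $- \frac{606429}{4} \approx -1.5161 \cdot 10^{5}$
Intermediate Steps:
$o{\left(u,R \right)} = \frac{323}{4}$ ($o{\left(u,R \right)} = \frac{1}{4} \cdot 323 = \frac{323}{4}$)
$-151688 + o{\left(12 \cdot 19,-293 \right)} = -151688 + \frac{323}{4} = - \frac{606429}{4}$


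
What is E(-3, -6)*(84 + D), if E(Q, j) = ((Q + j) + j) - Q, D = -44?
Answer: -480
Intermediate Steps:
E(Q, j) = 2*j (E(Q, j) = (Q + 2*j) - Q = 2*j)
E(-3, -6)*(84 + D) = (2*(-6))*(84 - 44) = -12*40 = -480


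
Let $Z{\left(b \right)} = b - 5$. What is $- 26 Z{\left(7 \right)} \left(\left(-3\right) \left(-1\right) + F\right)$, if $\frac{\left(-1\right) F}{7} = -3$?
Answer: $-1248$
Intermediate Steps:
$F = 21$ ($F = \left(-7\right) \left(-3\right) = 21$)
$Z{\left(b \right)} = -5 + b$
$- 26 Z{\left(7 \right)} \left(\left(-3\right) \left(-1\right) + F\right) = - 26 \left(-5 + 7\right) \left(\left(-3\right) \left(-1\right) + 21\right) = \left(-26\right) 2 \left(3 + 21\right) = \left(-52\right) 24 = -1248$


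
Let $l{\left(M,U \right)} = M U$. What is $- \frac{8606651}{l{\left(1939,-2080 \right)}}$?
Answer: $\frac{8606651}{4033120} \approx 2.134$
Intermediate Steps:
$- \frac{8606651}{l{\left(1939,-2080 \right)}} = - \frac{8606651}{1939 \left(-2080\right)} = - \frac{8606651}{-4033120} = \left(-8606651\right) \left(- \frac{1}{4033120}\right) = \frac{8606651}{4033120}$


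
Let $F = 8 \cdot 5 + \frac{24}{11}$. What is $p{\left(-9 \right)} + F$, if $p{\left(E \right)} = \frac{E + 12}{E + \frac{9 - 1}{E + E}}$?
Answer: $\frac{39143}{935} \approx 41.864$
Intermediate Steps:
$p{\left(E \right)} = \frac{12 + E}{E + \frac{4}{E}}$ ($p{\left(E \right)} = \frac{12 + E}{E + \frac{8}{2 E}} = \frac{12 + E}{E + 8 \frac{1}{2 E}} = \frac{12 + E}{E + \frac{4}{E}}$)
$F = \frac{464}{11}$ ($F = 40 + 24 \cdot \frac{1}{11} = 40 + \frac{24}{11} = \frac{464}{11} \approx 42.182$)
$p{\left(-9 \right)} + F = - \frac{9 \left(12 - 9\right)}{4 + \left(-9\right)^{2}} + \frac{464}{11} = \left(-9\right) \frac{1}{4 + 81} \cdot 3 + \frac{464}{11} = \left(-9\right) \frac{1}{85} \cdot 3 + \frac{464}{11} = - \frac{27}{85} + \frac{464}{11} = \frac{39143}{935}$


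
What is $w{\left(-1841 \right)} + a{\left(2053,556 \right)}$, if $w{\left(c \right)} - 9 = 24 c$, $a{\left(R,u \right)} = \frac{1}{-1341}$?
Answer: $- \frac{59238676}{1341} \approx -44175.0$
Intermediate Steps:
$a{\left(R,u \right)} = - \frac{1}{1341}$
$w{\left(c \right)} = 9 + 24 c$
$w{\left(-1841 \right)} + a{\left(2053,556 \right)} = \left(9 + 24 \left(-1841\right)\right) - \frac{1}{1341} = \left(9 - 44184\right) - \frac{1}{1341} = -44175 - \frac{1}{1341} = - \frac{59238676}{1341}$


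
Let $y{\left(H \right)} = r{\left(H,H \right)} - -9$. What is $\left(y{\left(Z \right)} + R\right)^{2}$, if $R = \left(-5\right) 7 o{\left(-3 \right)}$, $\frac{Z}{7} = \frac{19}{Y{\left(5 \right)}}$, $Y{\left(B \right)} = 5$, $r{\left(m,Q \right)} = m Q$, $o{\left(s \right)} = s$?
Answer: $\frac{421850521}{625} \approx 6.7496 \cdot 10^{5}$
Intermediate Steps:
$r{\left(m,Q \right)} = Q m$
$Z = \frac{133}{5}$ ($Z = 7 \cdot \frac{19}{5} = \frac{133}{5} \approx 26.6$)
$y{\left(H \right)} = 9 + H^{2}$ ($y{\left(H \right)} = H H - -9 = H^{2} + 9 = 9 + H^{2}$)
$R = 105$ ($R = \left(-5\right) 7 \left(-3\right) = \left(-35\right) \left(-3\right) = 105$)
$\left(y{\left(Z \right)} + R\right)^{2} = \left(\left(9 + \left(\frac{133}{5}\right)^{2}\right) + 105\right)^{2} = \left(\left(9 + \frac{17689}{25}\right) + 105\right)^{2} = \left(\frac{17914}{25} + 105\right)^{2} = \left(\frac{20539}{25}\right)^{2} = \frac{421850521}{625}$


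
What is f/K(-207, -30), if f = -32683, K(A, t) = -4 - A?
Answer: -161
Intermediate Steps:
f/K(-207, -30) = -32683/(-4 - 1*(-207)) = -32683/(-4 + 207) = -32683/203 = -32683*1/203 = -161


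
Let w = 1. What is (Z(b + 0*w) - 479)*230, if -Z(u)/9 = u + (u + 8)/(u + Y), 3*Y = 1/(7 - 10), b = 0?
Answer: 38870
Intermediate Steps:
Y = -⅑ (Y = 1/(3*(7 - 10)) = (⅓)/(-3) = (⅓)*(-⅓) = -⅑ ≈ -0.11111)
Z(u) = -9*u - 9*(8 + u)/(-⅑ + u) (Z(u) = -9*(u + (u + 8)/(u - ⅑)) = -9*(u + (8 + u)/(-⅑ + u)) = -9*u - 9*(8 + u)/(-⅑ + u))
(Z(b + 0*w) - 479)*230 = (9*(-72 - 9*(0 + 0*1)² - 8*(0 + 0*1))/(-1 + 9*(0 + 0*1)) - 479)*230 = (9*(-72 - 9*(0 + 0)² - 8*(0 + 0))/(-1 + 9*(0 + 0)) - 479)*230 = (9*(-72 - 9*0² - 8*0)/(-1 + 9*0) - 479)*230 = (9*(-72 - 9*0 + 0)/(-1 + 0) - 479)*230 = (9*(-72 + 0 + 0)/(-1) - 479)*230 = (9*(-1)*(-72) - 479)*230 = (648 - 479)*230 = 169*230 = 38870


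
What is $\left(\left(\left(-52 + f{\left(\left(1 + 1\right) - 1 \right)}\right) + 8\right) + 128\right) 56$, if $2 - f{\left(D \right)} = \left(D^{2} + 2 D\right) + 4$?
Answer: $4424$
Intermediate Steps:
$f{\left(D \right)} = -2 - D^{2} - 2 D$ ($f{\left(D \right)} = 2 - \left(\left(D^{2} + 2 D\right) + 4\right) = 2 - \left(4 + D^{2} + 2 D\right) = -2 - D^{2} - 2 D$)
$\left(\left(\left(-52 + f{\left(\left(1 + 1\right) - 1 \right)}\right) + 8\right) + 128\right) 56 = \left(\left(\left(-52 - \left(2 + \left(\left(1 + 1\right) - 1\right)^{2} + 2 \left(\left(1 + 1\right) - 1\right)\right)\right) + 8\right) + 128\right) 56 = \left(\left(\left(-52 - \left(2 + \left(2 - 1\right)^{2} + 2 \left(2 - 1\right)\right)\right) + 8\right) + 128\right) 56 = \left(\left(\left(-52 - 5\right) + 8\right) + 128\right) 56 = \left(\left(-57 + 8\right) + 128\right) 56 = \left(-49 + 128\right) 56 = 79 \cdot 56 = 4424$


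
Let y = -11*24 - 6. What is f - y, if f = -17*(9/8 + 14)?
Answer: 103/8 ≈ 12.875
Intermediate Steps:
f = -2057/8 (f = -17*(9*(⅛) + 14) = -17*(9/8 + 14) = -17*121/8 = -2057/8 ≈ -257.13)
y = -270 (y = -264 - 6 = -270)
f - y = -2057/8 - 1*(-270) = -2057/8 + 270 = 103/8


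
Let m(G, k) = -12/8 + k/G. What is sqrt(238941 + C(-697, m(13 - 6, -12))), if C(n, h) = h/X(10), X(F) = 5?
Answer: 3*sqrt(5203590)/14 ≈ 488.82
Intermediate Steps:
m(G, k) = -3/2 + k/G (m(G, k) = -12*1/8 + k/G = -3/2 + k/G)
C(n, h) = h/5
sqrt(238941 + C(-697, m(13 - 6, -12))) = sqrt(238941 + (-3/2 - 12/(13 - 6))/5) = sqrt(238941 + (-3/2 - 12/7)/5) = sqrt(238941 + (1/5)*(-45/14)) = sqrt(238941 - 9/14) = sqrt(3345165/14) = 3*sqrt(5203590)/14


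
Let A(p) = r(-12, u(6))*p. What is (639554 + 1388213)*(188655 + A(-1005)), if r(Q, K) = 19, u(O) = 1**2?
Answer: 343828172520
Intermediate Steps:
u(O) = 1
A(p) = 19*p
(639554 + 1388213)*(188655 + A(-1005)) = (639554 + 1388213)*(188655 + 19*(-1005)) = 2027767*(188655 - 19095) = 2027767*169560 = 343828172520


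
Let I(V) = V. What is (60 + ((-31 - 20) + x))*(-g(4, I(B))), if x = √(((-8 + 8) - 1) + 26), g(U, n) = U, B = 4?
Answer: -56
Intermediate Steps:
x = 5 (x = √((0 - 1) + 26) = √(-1 + 26) = √25 = 5)
(60 + ((-31 - 20) + x))*(-g(4, I(B))) = (60 + ((-31 - 20) + 5))*(-1*4) = (60 + (-51 + 5))*(-4) = (60 - 46)*(-4) = 14*(-4) = -56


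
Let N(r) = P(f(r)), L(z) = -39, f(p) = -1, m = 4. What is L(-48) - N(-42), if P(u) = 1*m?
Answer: -43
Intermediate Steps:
P(u) = 4 (P(u) = 1*4 = 4)
N(r) = 4
L(-48) - N(-42) = -39 - 1*4 = -39 - 4 = -43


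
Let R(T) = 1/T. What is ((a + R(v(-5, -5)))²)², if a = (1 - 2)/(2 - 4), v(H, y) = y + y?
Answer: 16/625 ≈ 0.025600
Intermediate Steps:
v(H, y) = 2*y
a = ½ (a = -1/(-2) = -1*(-½) = ½ ≈ 0.50000)
((a + R(v(-5, -5)))²)² = ((½ + 1/(2*(-5)))²)² = ((½ + 1/(-10))²)² = ((½ - ⅒)²)² = ((⅖)²)² = (4/25)² = 16/625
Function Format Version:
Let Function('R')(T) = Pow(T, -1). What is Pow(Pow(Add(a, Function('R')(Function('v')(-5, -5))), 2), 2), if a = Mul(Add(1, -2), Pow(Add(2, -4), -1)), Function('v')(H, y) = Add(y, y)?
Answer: Rational(16, 625) ≈ 0.025600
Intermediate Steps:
Function('v')(H, y) = Mul(2, y)
a = Rational(1, 2) (a = Mul(-1, Pow(-2, -1)) = Mul(-1, Rational(-1, 2)) = Rational(1, 2) ≈ 0.50000)
Pow(Pow(Add(a, Function('R')(Function('v')(-5, -5))), 2), 2) = Pow(Pow(Add(Rational(1, 2), Pow(Mul(2, -5), -1)), 2), 2) = Pow(Pow(Add(Rational(1, 2), Pow(-10, -1)), 2), 2) = Pow(Pow(Add(Rational(1, 2), Rational(-1, 10)), 2), 2) = Pow(Pow(Rational(2, 5), 2), 2) = Pow(Rational(4, 25), 2) = Rational(16, 625)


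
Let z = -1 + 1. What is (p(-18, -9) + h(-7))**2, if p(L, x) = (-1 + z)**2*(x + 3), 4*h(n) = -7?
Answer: 961/16 ≈ 60.063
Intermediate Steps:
z = 0
h(n) = -7/4 (h(n) = (1/4)*(-7) = -7/4)
p(L, x) = 3 + x (p(L, x) = (-1 + 0)**2*(x + 3) = (-1)**2*(3 + x) = 1*(3 + x) = 3 + x)
(p(-18, -9) + h(-7))**2 = ((3 - 9) - 7/4)**2 = (-6 - 7/4)**2 = (-31/4)**2 = 961/16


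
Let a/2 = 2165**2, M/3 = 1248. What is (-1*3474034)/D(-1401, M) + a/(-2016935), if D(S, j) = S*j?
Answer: -4216531429501/1057951790064 ≈ -3.9856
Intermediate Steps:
M = 3744 (M = 3*1248 = 3744)
a = 9374450 (a = 2*2165**2 = 2*4687225 = 9374450)
(-1*3474034)/D(-1401, M) + a/(-2016935) = (-1*3474034)/((-1401*3744)) + 9374450/(-2016935) = -3474034/(-5245344) + 9374450*(-1/2016935) = -3474034*(-1/5245344) - 1874890/403387 = 1737017/2622672 - 1874890/403387 = -4216531429501/1057951790064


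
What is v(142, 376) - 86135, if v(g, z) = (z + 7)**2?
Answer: 60554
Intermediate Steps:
v(g, z) = (7 + z)**2
v(142, 376) - 86135 = (7 + 376)**2 - 86135 = 383**2 - 86135 = 146689 - 86135 = 60554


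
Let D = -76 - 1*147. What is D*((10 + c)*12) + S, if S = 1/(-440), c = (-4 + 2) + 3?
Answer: -12951841/440 ≈ -29436.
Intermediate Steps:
c = 1 (c = -2 + 3 = 1)
D = -223 (D = -76 - 147 = -223)
S = -1/440 ≈ -0.0022727
D*((10 + c)*12) + S = -223*(10 + 1)*12 - 1/440 = -2453*12 - 1/440 = -223*132 - 1/440 = -29436 - 1/440 = -12951841/440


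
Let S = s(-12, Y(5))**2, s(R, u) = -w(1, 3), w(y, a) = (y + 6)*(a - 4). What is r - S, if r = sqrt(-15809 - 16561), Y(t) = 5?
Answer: -49 + I*sqrt(32370) ≈ -49.0 + 179.92*I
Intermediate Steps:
w(y, a) = (-4 + a)*(6 + y) (w(y, a) = (6 + y)*(-4 + a) = (-4 + a)*(6 + y))
s(R, u) = 7 (s(R, u) = -(-24 - 4*1 + 6*3 + 3*1) = -(-24 - 4 + 18 + 3) = -1*(-7) = 7)
S = 49 (S = 7**2 = 49)
r = I*sqrt(32370) (r = sqrt(-32370) = I*sqrt(32370) ≈ 179.92*I)
r - S = I*sqrt(32370) - 1*49 = I*sqrt(32370) - 49 = -49 + I*sqrt(32370)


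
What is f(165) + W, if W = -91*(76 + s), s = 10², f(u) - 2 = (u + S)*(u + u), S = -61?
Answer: 18306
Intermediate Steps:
f(u) = 2 + 2*u*(-61 + u) (f(u) = 2 + (u - 61)*(u + u) = 2 + (-61 + u)*(2*u) = 2 + 2*u*(-61 + u))
s = 100
W = -16016 (W = -91*(76 + 100) = -91*176 = -16016)
f(165) + W = (2 - 122*165 + 2*165²) - 16016 = (2 - 20130 + 2*27225) - 16016 = (2 - 20130 + 54450) - 16016 = 34322 - 16016 = 18306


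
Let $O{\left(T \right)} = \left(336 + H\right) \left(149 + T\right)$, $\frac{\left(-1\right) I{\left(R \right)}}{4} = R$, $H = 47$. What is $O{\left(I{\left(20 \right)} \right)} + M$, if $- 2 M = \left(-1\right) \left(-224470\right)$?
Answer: $-85808$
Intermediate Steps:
$I{\left(R \right)} = - 4 R$
$O{\left(T \right)} = 57067 + 383 T$ ($O{\left(T \right)} = \left(336 + 47\right) \left(149 + T\right) = 383 \left(149 + T\right) = 57067 + 383 T$)
$M = -112235$ ($M = - \frac{\left(-1\right) \left(-224470\right)}{2} = \left(- \frac{1}{2}\right) 224470 = -112235$)
$O{\left(I{\left(20 \right)} \right)} + M = \left(57067 + 383 \left(\left(-4\right) 20\right)\right) - 112235 = \left(57067 + 383 \left(-80\right)\right) - 112235 = \left(57067 - 30640\right) - 112235 = 26427 - 112235 = -85808$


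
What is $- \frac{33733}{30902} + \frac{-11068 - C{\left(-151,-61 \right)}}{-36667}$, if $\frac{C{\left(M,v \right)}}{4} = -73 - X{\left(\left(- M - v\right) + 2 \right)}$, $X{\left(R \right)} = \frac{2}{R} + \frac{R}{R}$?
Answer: $- \frac{96729361277}{121239948838} \approx -0.79783$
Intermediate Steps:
$X{\left(R \right)} = 1 + \frac{2}{R}$ ($X{\left(R \right)} = \frac{2}{R} + 1 = 1 + \frac{2}{R}$)
$C{\left(M,v \right)} = -292 - \frac{4 \left(4 - M - v\right)}{2 - M - v}$ ($C{\left(M,v \right)} = 4 \left(-73 - \frac{2 - \left(-2 + M + v\right)}{\left(- M - v\right) + 2}\right) = 4 \left(-73 - \frac{2 - \left(-2 + M + v\right)}{2 - M - v}\right) = 4 \left(-73 - \frac{4 - M - v}{2 - M - v}\right) = -292 - \frac{4 \left(4 - M - v\right)}{2 - M - v}$)
$- \frac{33733}{30902} + \frac{-11068 - C{\left(-151,-61 \right)}}{-36667} = - \frac{33733}{30902} + \frac{-11068 - \frac{8 \left(75 - -5587 - -2257\right)}{-2 - 151 - 61}}{-36667} = \left(-33733\right) \frac{1}{30902} + \left(-11068 - \frac{8 \left(75 + 5587 + 2257\right)}{-214}\right) \left(- \frac{1}{36667}\right) = - \frac{33733}{30902} + \left(-11068 - 8 \left(- \frac{1}{214}\right) 7919\right) \left(- \frac{1}{36667}\right) = - \frac{33733}{30902} + \left(-11068 - - \frac{31676}{107}\right) \left(- \frac{1}{36667}\right) = - \frac{33733}{30902} + \left(-11068 + \frac{31676}{107}\right) \left(- \frac{1}{36667}\right) = - \frac{33733}{30902} - - \frac{1152600}{3923369} = - \frac{33733}{30902} + \frac{1152600}{3923369} = - \frac{96729361277}{121239948838}$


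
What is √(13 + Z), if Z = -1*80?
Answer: I*√67 ≈ 8.1853*I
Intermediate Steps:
Z = -80
√(13 + Z) = √(13 - 80) = √(-67) = I*√67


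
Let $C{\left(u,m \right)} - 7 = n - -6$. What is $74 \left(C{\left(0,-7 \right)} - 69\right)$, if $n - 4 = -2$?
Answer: $-3996$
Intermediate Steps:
$n = 2$ ($n = 4 - 2 = 2$)
$C{\left(u,m \right)} = 15$ ($C{\left(u,m \right)} = 7 + \left(2 - -6\right) = 7 + \left(2 + 6\right) = 7 + 8 = 15$)
$74 \left(C{\left(0,-7 \right)} - 69\right) = 74 \left(15 - 69\right) = 74 \left(-54\right) = -3996$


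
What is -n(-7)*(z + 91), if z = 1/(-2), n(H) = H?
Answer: 1267/2 ≈ 633.50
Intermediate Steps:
z = -1/2 ≈ -0.50000
-n(-7)*(z + 91) = -(-7)*(-1/2 + 91) = -(-7)*181/2 = -1*(-1267/2) = 1267/2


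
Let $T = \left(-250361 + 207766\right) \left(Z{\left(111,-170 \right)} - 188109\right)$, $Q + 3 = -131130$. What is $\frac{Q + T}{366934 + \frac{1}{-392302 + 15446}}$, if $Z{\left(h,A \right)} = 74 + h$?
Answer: $\frac{3016540704121832}{138281279503} \approx 21815.0$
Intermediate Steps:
$Q = -131133$ ($Q = -3 - 131130 = -131133$)
$T = 8004622780$ ($T = \left(-250361 + 207766\right) \left(\left(74 + 111\right) - 188109\right) = - 42595 \left(185 - 188109\right) = \left(-42595\right) \left(-187924\right) = 8004622780$)
$\frac{Q + T}{366934 + \frac{1}{-392302 + 15446}} = \frac{-131133 + 8004622780}{366934 + \frac{1}{-392302 + 15446}} = \frac{8004491647}{366934 + \frac{1}{-376856}} = \frac{8004491647}{366934 - \frac{1}{376856}} = \frac{8004491647}{\frac{138281279503}{376856}} = 8004491647 \cdot \frac{376856}{138281279503} = \frac{3016540704121832}{138281279503}$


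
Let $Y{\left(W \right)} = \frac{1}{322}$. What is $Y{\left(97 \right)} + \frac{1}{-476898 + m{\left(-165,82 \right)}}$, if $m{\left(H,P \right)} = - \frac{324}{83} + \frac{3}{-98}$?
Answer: $\frac{3876501185}{1249076747226} \approx 0.0031035$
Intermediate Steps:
$Y{\left(W \right)} = \frac{1}{322}$
$m{\left(H,P \right)} = - \frac{32001}{8134}$ ($m{\left(H,P \right)} = \left(-324\right) \frac{1}{83} + 3 \left(- \frac{1}{98}\right) = - \frac{324}{83} - \frac{3}{98} = - \frac{32001}{8134}$)
$Y{\left(97 \right)} + \frac{1}{-476898 + m{\left(-165,82 \right)}} = \frac{1}{322} + \frac{1}{-476898 - \frac{32001}{8134}} = \frac{1}{322} + \frac{1}{- \frac{3879120333}{8134}} = \frac{1}{322} - \frac{8134}{3879120333} = \frac{3876501185}{1249076747226}$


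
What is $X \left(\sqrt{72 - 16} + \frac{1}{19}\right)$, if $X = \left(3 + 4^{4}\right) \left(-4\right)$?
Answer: $- \frac{1036}{19} - 2072 \sqrt{14} \approx -7807.2$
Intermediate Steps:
$X = -1036$ ($X = \left(3 + 256\right) \left(-4\right) = 259 \left(-4\right) = -1036$)
$X \left(\sqrt{72 - 16} + \frac{1}{19}\right) = - 1036 \left(\sqrt{72 - 16} + \frac{1}{19}\right) = - 1036 \left(\sqrt{56} + \frac{1}{19}\right) = - 1036 \left(2 \sqrt{14} + \frac{1}{19}\right) = - 1036 \left(\frac{1}{19} + 2 \sqrt{14}\right) = - \frac{1036}{19} - 2072 \sqrt{14}$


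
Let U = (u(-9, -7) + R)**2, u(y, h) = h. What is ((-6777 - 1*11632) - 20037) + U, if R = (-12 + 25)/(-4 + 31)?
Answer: -27996158/729 ≈ -38404.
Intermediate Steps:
R = 13/27 ≈ 0.48148
U = 30976/729 (U = (-7 + 13/27)**2 = (-176/27)**2 = 30976/729 ≈ 42.491)
((-6777 - 1*11632) - 20037) + U = ((-6777 - 1*11632) - 20037) + 30976/729 = ((-6777 - 11632) - 20037) + 30976/729 = (-18409 - 20037) + 30976/729 = -38446 + 30976/729 = -27996158/729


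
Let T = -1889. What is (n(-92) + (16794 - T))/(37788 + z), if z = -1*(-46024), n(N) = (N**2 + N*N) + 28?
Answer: 35639/83812 ≈ 0.42523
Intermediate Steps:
n(N) = 28 + 2*N**2 (n(N) = (N**2 + N**2) + 28 = 2*N**2 + 28 = 28 + 2*N**2)
z = 46024
(n(-92) + (16794 - T))/(37788 + z) = ((28 + 2*(-92)**2) + (16794 - 1*(-1889)))/(37788 + 46024) = ((28 + 2*8464) + (16794 + 1889))/83812 = ((28 + 16928) + 18683)*(1/83812) = (16956 + 18683)*(1/83812) = 35639*(1/83812) = 35639/83812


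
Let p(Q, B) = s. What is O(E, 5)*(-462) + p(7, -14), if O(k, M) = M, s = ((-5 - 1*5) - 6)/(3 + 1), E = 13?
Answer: -2314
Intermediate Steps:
s = -4 (s = ((-5 - 5) - 6)/4 = (-10 - 6)*(¼) = -16*¼ = -4)
p(Q, B) = -4
O(E, 5)*(-462) + p(7, -14) = 5*(-462) - 4 = -2310 - 4 = -2314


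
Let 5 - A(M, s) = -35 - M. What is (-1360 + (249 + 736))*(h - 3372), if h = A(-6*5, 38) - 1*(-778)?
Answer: 969000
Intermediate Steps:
A(M, s) = 40 + M (A(M, s) = 5 - (-35 - M) = 5 + (35 + M) = 40 + M)
h = 788 (h = (40 - 6*5) - 1*(-778) = (40 - 30) + 778 = 10 + 778 = 788)
(-1360 + (249 + 736))*(h - 3372) = (-1360 + (249 + 736))*(788 - 3372) = (-1360 + 985)*(-2584) = -375*(-2584) = 969000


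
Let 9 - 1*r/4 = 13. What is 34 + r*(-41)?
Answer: 690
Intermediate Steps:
r = -16 (r = 36 - 4*13 = 36 - 52 = -16)
34 + r*(-41) = 34 - 16*(-41) = 34 + 656 = 690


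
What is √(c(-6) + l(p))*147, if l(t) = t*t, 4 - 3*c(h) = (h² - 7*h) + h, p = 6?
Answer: 98*√30 ≈ 536.77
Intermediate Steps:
c(h) = 4/3 + 2*h - h²/3 (c(h) = 4/3 - ((h² - 7*h) + h)/3 = 4/3 - (h² - 6*h)/3 = 4/3 + (2*h - h²/3) = 4/3 + 2*h - h²/3)
l(t) = t²
√(c(-6) + l(p))*147 = √((4/3 + 2*(-6) - ⅓*(-6)²) + 6²)*147 = √((4/3 - 12 - ⅓*36) + 36)*147 = √((4/3 - 12 - 12) + 36)*147 = √(-68/3 + 36)*147 = √(40/3)*147 = (2*√30/3)*147 = 98*√30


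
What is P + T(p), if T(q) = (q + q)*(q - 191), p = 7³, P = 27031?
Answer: 131303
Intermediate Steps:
p = 343
T(q) = 2*q*(-191 + q) (T(q) = (2*q)*(-191 + q) = 2*q*(-191 + q))
P + T(p) = 27031 + 2*343*(-191 + 343) = 27031 + 2*343*152 = 27031 + 104272 = 131303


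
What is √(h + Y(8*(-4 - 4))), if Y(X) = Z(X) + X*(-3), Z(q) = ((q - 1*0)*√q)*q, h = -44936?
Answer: 2*√(-11186 + 8192*I) ≈ 73.197 + 223.83*I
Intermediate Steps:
Z(q) = q^(5/2) (Z(q) = ((q + 0)*√q)*q = (q*√q)*q = q^(3/2)*q = q^(5/2))
Y(X) = X^(5/2) - 3*X (Y(X) = X^(5/2) + X*(-3) = X^(5/2) - 3*X)
√(h + Y(8*(-4 - 4))) = √(-44936 + ((8*(-4 - 4))^(5/2) - 24*(-4 - 4))) = √(-44936 + ((8*(-8))^(5/2) - 24*(-8))) = √(-44936 + ((-64)^(5/2) - 3*(-64))) = √(-44936 + (32768*I + 192)) = √(-44936 + (192 + 32768*I)) = √(-44744 + 32768*I)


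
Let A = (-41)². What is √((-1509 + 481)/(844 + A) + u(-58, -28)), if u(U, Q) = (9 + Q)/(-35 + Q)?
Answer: I*√11869823/10605 ≈ 0.32487*I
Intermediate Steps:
u(U, Q) = (9 + Q)/(-35 + Q)
A = 1681
√((-1509 + 481)/(844 + A) + u(-58, -28)) = √((-1509 + 481)/(844 + 1681) + (9 - 28)/(-35 - 28)) = √(-1028/2525 - 19/(-63)) = √(-1028*1/2525 - 1/63*(-19)) = √(-1028/2525 + 19/63) = √(-16789/159075) = I*√11869823/10605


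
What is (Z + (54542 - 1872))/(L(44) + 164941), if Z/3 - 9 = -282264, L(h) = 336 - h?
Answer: -794095/165233 ≈ -4.8059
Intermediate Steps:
Z = -846765 (Z = 27 + 3*(-282264) = 27 - 846792 = -846765)
(Z + (54542 - 1872))/(L(44) + 164941) = (-846765 + (54542 - 1872))/((336 - 1*44) + 164941) = (-846765 + 52670)/((336 - 44) + 164941) = -794095/(292 + 164941) = -794095/165233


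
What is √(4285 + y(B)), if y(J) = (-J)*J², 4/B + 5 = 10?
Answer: 13*√15845/25 ≈ 65.456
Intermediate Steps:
B = ⅘ (B = 4/(-5 + 10) = 4/5 = 4*(⅕) = ⅘ ≈ 0.80000)
y(J) = -J³
√(4285 + y(B)) = √(4285 - (⅘)³) = √(4285 - 1*64/125) = √(4285 - 64/125) = √(535561/125) = 13*√15845/25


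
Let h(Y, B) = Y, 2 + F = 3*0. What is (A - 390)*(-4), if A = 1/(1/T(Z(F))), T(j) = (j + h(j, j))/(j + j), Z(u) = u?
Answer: 1556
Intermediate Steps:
F = -2 (F = -2 + 3*0 = -2 + 0 = -2)
T(j) = 1 (T(j) = (j + j)/(j + j) = (2*j)/((2*j)) = (2*j)*(1/(2*j)) = 1)
A = 1 (A = 1/(1/1) = 1/1 = 1)
(A - 390)*(-4) = (1 - 390)*(-4) = -389*(-4) = 1556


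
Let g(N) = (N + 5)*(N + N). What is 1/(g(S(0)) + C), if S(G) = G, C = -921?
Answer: -1/921 ≈ -0.0010858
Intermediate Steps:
g(N) = 2*N*(5 + N) (g(N) = (5 + N)*(2*N) = 2*N*(5 + N))
1/(g(S(0)) + C) = 1/(2*0*(5 + 0) - 921) = 1/(2*0*5 - 921) = 1/(0 - 921) = 1/(-921) = -1/921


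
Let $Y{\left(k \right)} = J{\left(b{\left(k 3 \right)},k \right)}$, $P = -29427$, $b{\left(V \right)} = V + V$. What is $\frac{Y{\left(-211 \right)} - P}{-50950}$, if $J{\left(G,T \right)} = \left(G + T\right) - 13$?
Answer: $- \frac{27937}{50950} \approx -0.54832$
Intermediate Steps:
$b{\left(V \right)} = 2 V$
$J{\left(G,T \right)} = -13 + G + T$
$Y{\left(k \right)} = -13 + 7 k$ ($Y{\left(k \right)} = -13 + 2 k 3 + k = -13 + 2 \cdot 3 k + k = -13 + 6 k + k = -13 + 7 k$)
$\frac{Y{\left(-211 \right)} - P}{-50950} = \frac{\left(-13 + 7 \left(-211\right)\right) - -29427}{-50950} = \left(\left(-13 - 1477\right) + 29427\right) \left(- \frac{1}{50950}\right) = \left(-1490 + 29427\right) \left(- \frac{1}{50950}\right) = 27937 \left(- \frac{1}{50950}\right) = - \frac{27937}{50950}$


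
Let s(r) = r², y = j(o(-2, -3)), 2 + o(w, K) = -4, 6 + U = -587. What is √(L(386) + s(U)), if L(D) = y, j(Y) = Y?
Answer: √351643 ≈ 593.00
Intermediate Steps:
U = -593 (U = -6 - 587 = -593)
o(w, K) = -6 (o(w, K) = -2 - 4 = -6)
y = -6
L(D) = -6
√(L(386) + s(U)) = √(-6 + (-593)²) = √(-6 + 351649) = √351643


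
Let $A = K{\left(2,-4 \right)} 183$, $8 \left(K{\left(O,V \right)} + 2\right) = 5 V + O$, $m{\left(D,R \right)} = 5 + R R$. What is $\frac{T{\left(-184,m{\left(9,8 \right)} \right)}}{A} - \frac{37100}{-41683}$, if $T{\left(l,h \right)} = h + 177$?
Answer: $\frac{24800676}{43225271} \approx 0.57375$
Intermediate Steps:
$m{\left(D,R \right)} = 5 + R^{2}$
$K{\left(O,V \right)} = -2 + \frac{O}{8} + \frac{5 V}{8}$ ($K{\left(O,V \right)} = -2 + \frac{5 V + O}{8} = -2 + \frac{O + 5 V}{8} = -2 + \left(\frac{O}{8} + \frac{5 V}{8}\right) = -2 + \frac{O}{8} + \frac{5 V}{8}$)
$A = - \frac{3111}{4}$ ($A = \left(-2 + \frac{1}{8} \cdot 2 + \frac{5}{8} \left(-4\right)\right) 183 = \left(-2 + \frac{1}{4} - \frac{5}{2}\right) 183 = \left(- \frac{17}{4}\right) 183 = - \frac{3111}{4} \approx -777.75$)
$T{\left(l,h \right)} = 177 + h$
$\frac{T{\left(-184,m{\left(9,8 \right)} \right)}}{A} - \frac{37100}{-41683} = \frac{177 + \left(5 + 8^{2}\right)}{- \frac{3111}{4}} - \frac{37100}{-41683} = \left(177 + \left(5 + 64\right)\right) \left(- \frac{4}{3111}\right) - - \frac{37100}{41683} = \left(177 + 69\right) \left(- \frac{4}{3111}\right) + \frac{37100}{41683} = 246 \left(- \frac{4}{3111}\right) + \frac{37100}{41683} = - \frac{328}{1037} + \frac{37100}{41683} = \frac{24800676}{43225271}$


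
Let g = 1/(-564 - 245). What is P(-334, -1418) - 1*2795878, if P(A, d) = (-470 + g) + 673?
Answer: -2261701076/809 ≈ -2.7957e+6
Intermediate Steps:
g = -1/809 (g = 1/(-809) = -1/809 ≈ -0.0012361)
P(A, d) = 164226/809 (P(A, d) = (-470 - 1/809) + 673 = -380231/809 + 673 = 164226/809)
P(-334, -1418) - 1*2795878 = 164226/809 - 1*2795878 = 164226/809 - 2795878 = -2261701076/809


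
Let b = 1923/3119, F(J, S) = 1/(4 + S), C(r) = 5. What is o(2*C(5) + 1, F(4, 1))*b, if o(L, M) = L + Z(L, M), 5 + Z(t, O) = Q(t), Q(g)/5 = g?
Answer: 117303/3119 ≈ 37.609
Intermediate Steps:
Q(g) = 5*g
b = 1923/3119 (b = 1923*(1/3119) = 1923/3119 ≈ 0.61654)
Z(t, O) = -5 + 5*t
o(L, M) = -5 + 6*L (o(L, M) = L + (-5 + 5*L) = -5 + 6*L)
o(2*C(5) + 1, F(4, 1))*b = (-5 + 6*(2*5 + 1))*(1923/3119) = (-5 + 6*(10 + 1))*(1923/3119) = (-5 + 6*11)*(1923/3119) = (-5 + 66)*(1923/3119) = 61*(1923/3119) = 117303/3119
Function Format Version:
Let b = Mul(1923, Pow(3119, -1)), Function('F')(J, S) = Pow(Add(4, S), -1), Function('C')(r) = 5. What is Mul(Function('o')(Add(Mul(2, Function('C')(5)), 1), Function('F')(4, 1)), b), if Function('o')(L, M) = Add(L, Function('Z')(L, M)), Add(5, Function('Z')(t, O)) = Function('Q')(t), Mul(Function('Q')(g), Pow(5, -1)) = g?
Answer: Rational(117303, 3119) ≈ 37.609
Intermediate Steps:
Function('Q')(g) = Mul(5, g)
b = Rational(1923, 3119) (b = Mul(1923, Rational(1, 3119)) = Rational(1923, 3119) ≈ 0.61654)
Function('Z')(t, O) = Add(-5, Mul(5, t))
Function('o')(L, M) = Add(-5, Mul(6, L)) (Function('o')(L, M) = Add(L, Add(-5, Mul(5, L))) = Add(-5, Mul(6, L)))
Mul(Function('o')(Add(Mul(2, Function('C')(5)), 1), Function('F')(4, 1)), b) = Mul(Add(-5, Mul(6, Add(Mul(2, 5), 1))), Rational(1923, 3119)) = Mul(Add(-5, Mul(6, Add(10, 1))), Rational(1923, 3119)) = Mul(Add(-5, Mul(6, 11)), Rational(1923, 3119)) = Mul(Add(-5, 66), Rational(1923, 3119)) = Mul(61, Rational(1923, 3119)) = Rational(117303, 3119)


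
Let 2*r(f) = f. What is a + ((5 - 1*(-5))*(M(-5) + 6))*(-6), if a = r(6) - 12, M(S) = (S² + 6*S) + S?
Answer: 231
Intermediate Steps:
r(f) = f/2
M(S) = S² + 7*S
a = -9 (a = (½)*6 - 12 = 3 - 12 = -9)
a + ((5 - 1*(-5))*(M(-5) + 6))*(-6) = -9 + ((5 - 1*(-5))*(-5*(7 - 5) + 6))*(-6) = -9 + ((5 + 5)*(-5*2 + 6))*(-6) = -9 + (10*(-10 + 6))*(-6) = -9 + (10*(-4))*(-6) = -9 - 40*(-6) = -9 + 240 = 231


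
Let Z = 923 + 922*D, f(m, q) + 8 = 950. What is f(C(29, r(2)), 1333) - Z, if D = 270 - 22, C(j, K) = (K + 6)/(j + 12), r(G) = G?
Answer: -228637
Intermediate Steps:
C(j, K) = (6 + K)/(12 + j)
D = 248
f(m, q) = 942 (f(m, q) = -8 + 950 = 942)
Z = 229579 (Z = 923 + 922*248 = 923 + 228656 = 229579)
f(C(29, r(2)), 1333) - Z = 942 - 1*229579 = 942 - 229579 = -228637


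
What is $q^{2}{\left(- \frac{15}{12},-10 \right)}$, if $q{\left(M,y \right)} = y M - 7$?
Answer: $\frac{121}{4} \approx 30.25$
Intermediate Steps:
$q{\left(M,y \right)} = -7 + M y$ ($q{\left(M,y \right)} = M y - 7 = -7 + M y$)
$q^{2}{\left(- \frac{15}{12},-10 \right)} = \left(-7 + - \frac{15}{12} \left(-10\right)\right)^{2} = \left(-7 + \left(-15\right) \frac{1}{12} \left(-10\right)\right)^{2} = \left(-7 - - \frac{25}{2}\right)^{2} = \left(-7 + \frac{25}{2}\right)^{2} = \left(\frac{11}{2}\right)^{2} = \frac{121}{4}$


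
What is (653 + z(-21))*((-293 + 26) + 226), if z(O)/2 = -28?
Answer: -24477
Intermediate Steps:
z(O) = -56 (z(O) = 2*(-28) = -56)
(653 + z(-21))*((-293 + 26) + 226) = (653 - 56)*((-293 + 26) + 226) = 597*(-267 + 226) = 597*(-41) = -24477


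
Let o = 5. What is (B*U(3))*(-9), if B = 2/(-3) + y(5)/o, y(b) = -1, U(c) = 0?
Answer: 0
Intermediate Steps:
B = -13/15 (B = 2/(-3) - 1/5 = 2*(-⅓) - 1*⅕ = -⅔ - ⅕ = -13/15 ≈ -0.86667)
(B*U(3))*(-9) = -13/15*0*(-9) = 0*(-9) = 0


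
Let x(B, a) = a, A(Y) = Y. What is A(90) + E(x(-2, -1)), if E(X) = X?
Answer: 89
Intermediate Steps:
A(90) + E(x(-2, -1)) = 90 - 1 = 89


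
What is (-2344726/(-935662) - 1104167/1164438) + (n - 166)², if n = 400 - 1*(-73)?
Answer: 51343952102707739/544760193978 ≈ 94251.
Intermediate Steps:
n = 473 (n = 400 + 73 = 473)
(-2344726/(-935662) - 1104167/1164438) + (n - 166)² = (-2344726/(-935662) - 1104167/1164438) + (473 - 166)² = (-2344726*(-1/935662) - 1104167*1/1164438) + 307² = (1172363/467831 - 1104167/1164438) + 94249 = 848580475217/544760193978 + 94249 = 51343952102707739/544760193978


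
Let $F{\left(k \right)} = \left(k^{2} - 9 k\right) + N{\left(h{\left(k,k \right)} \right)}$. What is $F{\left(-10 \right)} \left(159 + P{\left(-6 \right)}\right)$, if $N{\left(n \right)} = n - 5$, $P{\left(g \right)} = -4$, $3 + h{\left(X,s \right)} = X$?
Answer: $26660$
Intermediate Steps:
$h{\left(X,s \right)} = -3 + X$
$N{\left(n \right)} = -5 + n$
$F{\left(k \right)} = -8 + k^{2} - 8 k$ ($F{\left(k \right)} = \left(k^{2} - 9 k\right) + \left(-5 + \left(-3 + k\right)\right) = \left(k^{2} - 9 k\right) + \left(-8 + k\right) = -8 + k^{2} - 8 k$)
$F{\left(-10 \right)} \left(159 + P{\left(-6 \right)}\right) = \left(-8 + \left(-10\right)^{2} - -80\right) \left(159 - 4\right) = \left(-8 + 100 + 80\right) 155 = 172 \cdot 155 = 26660$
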